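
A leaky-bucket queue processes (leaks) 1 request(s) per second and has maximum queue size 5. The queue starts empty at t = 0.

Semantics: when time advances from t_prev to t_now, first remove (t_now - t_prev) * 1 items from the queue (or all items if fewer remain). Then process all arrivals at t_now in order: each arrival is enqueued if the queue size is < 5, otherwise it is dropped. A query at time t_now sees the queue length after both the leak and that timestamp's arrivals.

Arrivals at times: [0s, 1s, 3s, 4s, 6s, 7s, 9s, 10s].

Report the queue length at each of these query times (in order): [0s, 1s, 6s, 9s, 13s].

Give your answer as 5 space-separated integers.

Answer: 1 1 1 1 0

Derivation:
Queue lengths at query times:
  query t=0s: backlog = 1
  query t=1s: backlog = 1
  query t=6s: backlog = 1
  query t=9s: backlog = 1
  query t=13s: backlog = 0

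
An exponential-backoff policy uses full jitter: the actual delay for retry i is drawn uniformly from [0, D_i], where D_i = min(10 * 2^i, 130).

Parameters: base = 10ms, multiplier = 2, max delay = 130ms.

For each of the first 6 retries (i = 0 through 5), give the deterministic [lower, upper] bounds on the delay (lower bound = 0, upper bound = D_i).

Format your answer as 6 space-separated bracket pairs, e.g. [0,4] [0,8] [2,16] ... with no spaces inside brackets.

Computing bounds per retry:
  i=0: D_i=min(10*2^0,130)=10, bounds=[0,10]
  i=1: D_i=min(10*2^1,130)=20, bounds=[0,20]
  i=2: D_i=min(10*2^2,130)=40, bounds=[0,40]
  i=3: D_i=min(10*2^3,130)=80, bounds=[0,80]
  i=4: D_i=min(10*2^4,130)=130, bounds=[0,130]
  i=5: D_i=min(10*2^5,130)=130, bounds=[0,130]

Answer: [0,10] [0,20] [0,40] [0,80] [0,130] [0,130]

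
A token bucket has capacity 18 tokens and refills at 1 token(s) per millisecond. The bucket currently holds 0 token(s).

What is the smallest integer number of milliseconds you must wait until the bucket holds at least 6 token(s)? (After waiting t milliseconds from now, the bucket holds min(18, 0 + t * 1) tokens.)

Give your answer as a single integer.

Need 0 + t * 1 >= 6, so t >= 6/1.
Smallest integer t = ceil(6/1) = 6.

Answer: 6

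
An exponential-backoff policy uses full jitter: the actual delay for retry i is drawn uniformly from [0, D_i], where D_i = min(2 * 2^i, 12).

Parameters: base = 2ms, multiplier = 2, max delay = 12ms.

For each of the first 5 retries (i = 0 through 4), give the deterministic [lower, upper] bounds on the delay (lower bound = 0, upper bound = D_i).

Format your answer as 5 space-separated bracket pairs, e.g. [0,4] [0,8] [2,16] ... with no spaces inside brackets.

Computing bounds per retry:
  i=0: D_i=min(2*2^0,12)=2, bounds=[0,2]
  i=1: D_i=min(2*2^1,12)=4, bounds=[0,4]
  i=2: D_i=min(2*2^2,12)=8, bounds=[0,8]
  i=3: D_i=min(2*2^3,12)=12, bounds=[0,12]
  i=4: D_i=min(2*2^4,12)=12, bounds=[0,12]

Answer: [0,2] [0,4] [0,8] [0,12] [0,12]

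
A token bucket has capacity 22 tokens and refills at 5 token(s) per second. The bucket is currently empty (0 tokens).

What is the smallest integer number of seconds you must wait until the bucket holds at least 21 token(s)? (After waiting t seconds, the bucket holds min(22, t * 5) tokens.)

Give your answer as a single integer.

Need t * 5 >= 21, so t >= 21/5.
Smallest integer t = ceil(21/5) = 5.

Answer: 5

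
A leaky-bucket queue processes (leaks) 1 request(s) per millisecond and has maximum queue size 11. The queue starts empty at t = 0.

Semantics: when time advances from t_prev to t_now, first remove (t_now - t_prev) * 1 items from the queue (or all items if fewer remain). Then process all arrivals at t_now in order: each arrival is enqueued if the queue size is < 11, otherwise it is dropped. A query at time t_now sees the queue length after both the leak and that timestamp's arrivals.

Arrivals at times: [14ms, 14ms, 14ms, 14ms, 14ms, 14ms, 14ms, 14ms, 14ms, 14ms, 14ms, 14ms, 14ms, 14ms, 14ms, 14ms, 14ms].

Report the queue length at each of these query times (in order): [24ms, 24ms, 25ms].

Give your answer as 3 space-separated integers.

Answer: 1 1 0

Derivation:
Queue lengths at query times:
  query t=24ms: backlog = 1
  query t=24ms: backlog = 1
  query t=25ms: backlog = 0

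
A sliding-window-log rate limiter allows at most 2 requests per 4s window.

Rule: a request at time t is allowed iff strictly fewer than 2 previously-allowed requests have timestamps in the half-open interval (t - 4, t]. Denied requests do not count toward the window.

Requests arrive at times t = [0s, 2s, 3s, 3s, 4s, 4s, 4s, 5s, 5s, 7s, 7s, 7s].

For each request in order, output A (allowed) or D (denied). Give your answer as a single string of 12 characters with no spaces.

Answer: AADDADDDDADD

Derivation:
Tracking allowed requests in the window:
  req#1 t=0s: ALLOW
  req#2 t=2s: ALLOW
  req#3 t=3s: DENY
  req#4 t=3s: DENY
  req#5 t=4s: ALLOW
  req#6 t=4s: DENY
  req#7 t=4s: DENY
  req#8 t=5s: DENY
  req#9 t=5s: DENY
  req#10 t=7s: ALLOW
  req#11 t=7s: DENY
  req#12 t=7s: DENY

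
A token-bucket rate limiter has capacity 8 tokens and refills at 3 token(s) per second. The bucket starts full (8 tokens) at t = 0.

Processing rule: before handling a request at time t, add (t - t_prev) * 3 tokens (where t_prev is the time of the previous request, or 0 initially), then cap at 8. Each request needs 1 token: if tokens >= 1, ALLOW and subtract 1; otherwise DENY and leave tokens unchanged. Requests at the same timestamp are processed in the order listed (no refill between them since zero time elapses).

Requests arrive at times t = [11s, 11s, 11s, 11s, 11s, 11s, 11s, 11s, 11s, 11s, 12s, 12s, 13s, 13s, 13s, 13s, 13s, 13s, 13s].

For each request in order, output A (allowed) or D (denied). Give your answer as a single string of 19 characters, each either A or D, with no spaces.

Answer: AAAAAAAADDAAAAAADDD

Derivation:
Simulating step by step:
  req#1 t=11s: ALLOW
  req#2 t=11s: ALLOW
  req#3 t=11s: ALLOW
  req#4 t=11s: ALLOW
  req#5 t=11s: ALLOW
  req#6 t=11s: ALLOW
  req#7 t=11s: ALLOW
  req#8 t=11s: ALLOW
  req#9 t=11s: DENY
  req#10 t=11s: DENY
  req#11 t=12s: ALLOW
  req#12 t=12s: ALLOW
  req#13 t=13s: ALLOW
  req#14 t=13s: ALLOW
  req#15 t=13s: ALLOW
  req#16 t=13s: ALLOW
  req#17 t=13s: DENY
  req#18 t=13s: DENY
  req#19 t=13s: DENY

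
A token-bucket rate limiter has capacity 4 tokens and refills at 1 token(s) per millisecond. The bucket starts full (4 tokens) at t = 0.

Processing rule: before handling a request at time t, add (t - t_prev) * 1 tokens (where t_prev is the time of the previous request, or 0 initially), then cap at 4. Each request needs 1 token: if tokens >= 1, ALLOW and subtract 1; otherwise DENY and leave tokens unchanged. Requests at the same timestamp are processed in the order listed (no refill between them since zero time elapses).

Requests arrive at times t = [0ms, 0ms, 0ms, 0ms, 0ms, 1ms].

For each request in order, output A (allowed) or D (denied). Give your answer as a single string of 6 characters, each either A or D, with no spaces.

Simulating step by step:
  req#1 t=0ms: ALLOW
  req#2 t=0ms: ALLOW
  req#3 t=0ms: ALLOW
  req#4 t=0ms: ALLOW
  req#5 t=0ms: DENY
  req#6 t=1ms: ALLOW

Answer: AAAADA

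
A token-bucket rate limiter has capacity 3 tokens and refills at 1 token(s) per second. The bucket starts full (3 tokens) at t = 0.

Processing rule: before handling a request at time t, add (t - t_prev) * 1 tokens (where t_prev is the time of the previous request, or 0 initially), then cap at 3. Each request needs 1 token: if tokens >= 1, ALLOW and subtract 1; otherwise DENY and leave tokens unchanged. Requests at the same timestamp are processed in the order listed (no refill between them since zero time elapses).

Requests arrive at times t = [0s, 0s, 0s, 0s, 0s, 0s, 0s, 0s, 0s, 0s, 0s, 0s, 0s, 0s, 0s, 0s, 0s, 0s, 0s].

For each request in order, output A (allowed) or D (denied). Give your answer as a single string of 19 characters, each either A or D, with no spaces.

Simulating step by step:
  req#1 t=0s: ALLOW
  req#2 t=0s: ALLOW
  req#3 t=0s: ALLOW
  req#4 t=0s: DENY
  req#5 t=0s: DENY
  req#6 t=0s: DENY
  req#7 t=0s: DENY
  req#8 t=0s: DENY
  req#9 t=0s: DENY
  req#10 t=0s: DENY
  req#11 t=0s: DENY
  req#12 t=0s: DENY
  req#13 t=0s: DENY
  req#14 t=0s: DENY
  req#15 t=0s: DENY
  req#16 t=0s: DENY
  req#17 t=0s: DENY
  req#18 t=0s: DENY
  req#19 t=0s: DENY

Answer: AAADDDDDDDDDDDDDDDD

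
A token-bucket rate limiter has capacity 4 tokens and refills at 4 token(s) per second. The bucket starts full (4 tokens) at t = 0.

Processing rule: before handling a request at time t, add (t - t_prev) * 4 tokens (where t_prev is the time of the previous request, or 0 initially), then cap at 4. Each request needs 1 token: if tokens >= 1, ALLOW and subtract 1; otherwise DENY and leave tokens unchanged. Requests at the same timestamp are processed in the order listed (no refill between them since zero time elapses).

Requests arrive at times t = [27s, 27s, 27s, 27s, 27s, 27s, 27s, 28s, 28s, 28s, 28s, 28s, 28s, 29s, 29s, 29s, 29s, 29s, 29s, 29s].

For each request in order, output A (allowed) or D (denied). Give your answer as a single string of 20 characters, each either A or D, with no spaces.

Answer: AAAADDDAAAADDAAAADDD

Derivation:
Simulating step by step:
  req#1 t=27s: ALLOW
  req#2 t=27s: ALLOW
  req#3 t=27s: ALLOW
  req#4 t=27s: ALLOW
  req#5 t=27s: DENY
  req#6 t=27s: DENY
  req#7 t=27s: DENY
  req#8 t=28s: ALLOW
  req#9 t=28s: ALLOW
  req#10 t=28s: ALLOW
  req#11 t=28s: ALLOW
  req#12 t=28s: DENY
  req#13 t=28s: DENY
  req#14 t=29s: ALLOW
  req#15 t=29s: ALLOW
  req#16 t=29s: ALLOW
  req#17 t=29s: ALLOW
  req#18 t=29s: DENY
  req#19 t=29s: DENY
  req#20 t=29s: DENY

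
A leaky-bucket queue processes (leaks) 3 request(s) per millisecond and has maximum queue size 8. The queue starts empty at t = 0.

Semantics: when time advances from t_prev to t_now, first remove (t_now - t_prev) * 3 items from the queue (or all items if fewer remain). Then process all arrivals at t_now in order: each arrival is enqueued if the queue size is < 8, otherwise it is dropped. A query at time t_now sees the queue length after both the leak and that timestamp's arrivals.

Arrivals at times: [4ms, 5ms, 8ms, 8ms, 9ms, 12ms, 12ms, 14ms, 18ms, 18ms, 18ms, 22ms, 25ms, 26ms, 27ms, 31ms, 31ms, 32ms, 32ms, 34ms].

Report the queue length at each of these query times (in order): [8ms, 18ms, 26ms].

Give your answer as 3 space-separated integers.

Answer: 2 3 1

Derivation:
Queue lengths at query times:
  query t=8ms: backlog = 2
  query t=18ms: backlog = 3
  query t=26ms: backlog = 1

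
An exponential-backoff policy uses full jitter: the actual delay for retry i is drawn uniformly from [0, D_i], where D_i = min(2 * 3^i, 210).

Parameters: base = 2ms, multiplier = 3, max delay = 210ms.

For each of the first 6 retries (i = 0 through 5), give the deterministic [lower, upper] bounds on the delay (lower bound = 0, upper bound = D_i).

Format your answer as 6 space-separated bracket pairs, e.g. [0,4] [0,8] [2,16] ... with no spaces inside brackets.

Answer: [0,2] [0,6] [0,18] [0,54] [0,162] [0,210]

Derivation:
Computing bounds per retry:
  i=0: D_i=min(2*3^0,210)=2, bounds=[0,2]
  i=1: D_i=min(2*3^1,210)=6, bounds=[0,6]
  i=2: D_i=min(2*3^2,210)=18, bounds=[0,18]
  i=3: D_i=min(2*3^3,210)=54, bounds=[0,54]
  i=4: D_i=min(2*3^4,210)=162, bounds=[0,162]
  i=5: D_i=min(2*3^5,210)=210, bounds=[0,210]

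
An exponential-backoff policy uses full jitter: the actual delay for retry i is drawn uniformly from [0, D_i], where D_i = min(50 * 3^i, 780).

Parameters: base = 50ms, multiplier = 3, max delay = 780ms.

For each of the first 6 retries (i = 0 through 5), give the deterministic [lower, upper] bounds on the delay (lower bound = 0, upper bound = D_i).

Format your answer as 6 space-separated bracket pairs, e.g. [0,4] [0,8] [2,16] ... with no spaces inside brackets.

Answer: [0,50] [0,150] [0,450] [0,780] [0,780] [0,780]

Derivation:
Computing bounds per retry:
  i=0: D_i=min(50*3^0,780)=50, bounds=[0,50]
  i=1: D_i=min(50*3^1,780)=150, bounds=[0,150]
  i=2: D_i=min(50*3^2,780)=450, bounds=[0,450]
  i=3: D_i=min(50*3^3,780)=780, bounds=[0,780]
  i=4: D_i=min(50*3^4,780)=780, bounds=[0,780]
  i=5: D_i=min(50*3^5,780)=780, bounds=[0,780]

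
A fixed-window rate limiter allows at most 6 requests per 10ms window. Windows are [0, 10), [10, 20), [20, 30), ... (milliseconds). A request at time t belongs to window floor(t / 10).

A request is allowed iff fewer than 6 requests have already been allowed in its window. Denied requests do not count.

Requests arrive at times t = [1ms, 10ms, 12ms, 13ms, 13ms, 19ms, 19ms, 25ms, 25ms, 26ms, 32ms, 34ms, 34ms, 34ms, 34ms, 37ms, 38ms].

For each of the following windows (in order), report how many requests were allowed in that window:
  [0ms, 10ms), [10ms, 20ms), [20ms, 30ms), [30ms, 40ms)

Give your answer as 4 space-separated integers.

Answer: 1 6 3 6

Derivation:
Processing requests:
  req#1 t=1ms (window 0): ALLOW
  req#2 t=10ms (window 1): ALLOW
  req#3 t=12ms (window 1): ALLOW
  req#4 t=13ms (window 1): ALLOW
  req#5 t=13ms (window 1): ALLOW
  req#6 t=19ms (window 1): ALLOW
  req#7 t=19ms (window 1): ALLOW
  req#8 t=25ms (window 2): ALLOW
  req#9 t=25ms (window 2): ALLOW
  req#10 t=26ms (window 2): ALLOW
  req#11 t=32ms (window 3): ALLOW
  req#12 t=34ms (window 3): ALLOW
  req#13 t=34ms (window 3): ALLOW
  req#14 t=34ms (window 3): ALLOW
  req#15 t=34ms (window 3): ALLOW
  req#16 t=37ms (window 3): ALLOW
  req#17 t=38ms (window 3): DENY

Allowed counts by window: 1 6 3 6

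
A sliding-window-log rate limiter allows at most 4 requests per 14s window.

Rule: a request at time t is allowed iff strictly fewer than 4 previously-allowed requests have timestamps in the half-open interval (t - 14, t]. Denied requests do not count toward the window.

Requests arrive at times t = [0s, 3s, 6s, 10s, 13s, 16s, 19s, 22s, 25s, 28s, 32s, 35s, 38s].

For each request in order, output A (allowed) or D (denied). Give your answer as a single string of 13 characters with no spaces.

Answer: AAAADAAAADAAA

Derivation:
Tracking allowed requests in the window:
  req#1 t=0s: ALLOW
  req#2 t=3s: ALLOW
  req#3 t=6s: ALLOW
  req#4 t=10s: ALLOW
  req#5 t=13s: DENY
  req#6 t=16s: ALLOW
  req#7 t=19s: ALLOW
  req#8 t=22s: ALLOW
  req#9 t=25s: ALLOW
  req#10 t=28s: DENY
  req#11 t=32s: ALLOW
  req#12 t=35s: ALLOW
  req#13 t=38s: ALLOW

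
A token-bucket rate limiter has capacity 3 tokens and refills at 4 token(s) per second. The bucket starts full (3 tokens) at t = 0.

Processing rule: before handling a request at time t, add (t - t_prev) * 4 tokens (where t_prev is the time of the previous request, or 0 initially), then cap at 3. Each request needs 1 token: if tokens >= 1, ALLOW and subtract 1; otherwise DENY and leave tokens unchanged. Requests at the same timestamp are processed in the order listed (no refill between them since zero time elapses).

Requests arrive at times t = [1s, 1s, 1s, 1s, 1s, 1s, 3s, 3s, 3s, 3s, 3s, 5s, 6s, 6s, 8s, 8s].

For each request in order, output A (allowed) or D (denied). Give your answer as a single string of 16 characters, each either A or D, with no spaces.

Simulating step by step:
  req#1 t=1s: ALLOW
  req#2 t=1s: ALLOW
  req#3 t=1s: ALLOW
  req#4 t=1s: DENY
  req#5 t=1s: DENY
  req#6 t=1s: DENY
  req#7 t=3s: ALLOW
  req#8 t=3s: ALLOW
  req#9 t=3s: ALLOW
  req#10 t=3s: DENY
  req#11 t=3s: DENY
  req#12 t=5s: ALLOW
  req#13 t=6s: ALLOW
  req#14 t=6s: ALLOW
  req#15 t=8s: ALLOW
  req#16 t=8s: ALLOW

Answer: AAADDDAAADDAAAAA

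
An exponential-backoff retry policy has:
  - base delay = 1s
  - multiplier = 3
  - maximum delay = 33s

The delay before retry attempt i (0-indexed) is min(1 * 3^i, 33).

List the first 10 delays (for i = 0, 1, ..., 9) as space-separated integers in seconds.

Answer: 1 3 9 27 33 33 33 33 33 33

Derivation:
Computing each delay:
  i=0: min(1*3^0, 33) = 1
  i=1: min(1*3^1, 33) = 3
  i=2: min(1*3^2, 33) = 9
  i=3: min(1*3^3, 33) = 27
  i=4: min(1*3^4, 33) = 33
  i=5: min(1*3^5, 33) = 33
  i=6: min(1*3^6, 33) = 33
  i=7: min(1*3^7, 33) = 33
  i=8: min(1*3^8, 33) = 33
  i=9: min(1*3^9, 33) = 33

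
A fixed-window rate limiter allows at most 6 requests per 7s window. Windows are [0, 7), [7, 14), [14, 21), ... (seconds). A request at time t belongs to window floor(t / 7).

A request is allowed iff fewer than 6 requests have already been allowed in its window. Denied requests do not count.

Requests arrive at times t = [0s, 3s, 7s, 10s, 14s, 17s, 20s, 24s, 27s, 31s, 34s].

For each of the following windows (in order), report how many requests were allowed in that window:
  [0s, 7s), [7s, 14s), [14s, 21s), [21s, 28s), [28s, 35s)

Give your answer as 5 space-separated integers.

Processing requests:
  req#1 t=0s (window 0): ALLOW
  req#2 t=3s (window 0): ALLOW
  req#3 t=7s (window 1): ALLOW
  req#4 t=10s (window 1): ALLOW
  req#5 t=14s (window 2): ALLOW
  req#6 t=17s (window 2): ALLOW
  req#7 t=20s (window 2): ALLOW
  req#8 t=24s (window 3): ALLOW
  req#9 t=27s (window 3): ALLOW
  req#10 t=31s (window 4): ALLOW
  req#11 t=34s (window 4): ALLOW

Allowed counts by window: 2 2 3 2 2

Answer: 2 2 3 2 2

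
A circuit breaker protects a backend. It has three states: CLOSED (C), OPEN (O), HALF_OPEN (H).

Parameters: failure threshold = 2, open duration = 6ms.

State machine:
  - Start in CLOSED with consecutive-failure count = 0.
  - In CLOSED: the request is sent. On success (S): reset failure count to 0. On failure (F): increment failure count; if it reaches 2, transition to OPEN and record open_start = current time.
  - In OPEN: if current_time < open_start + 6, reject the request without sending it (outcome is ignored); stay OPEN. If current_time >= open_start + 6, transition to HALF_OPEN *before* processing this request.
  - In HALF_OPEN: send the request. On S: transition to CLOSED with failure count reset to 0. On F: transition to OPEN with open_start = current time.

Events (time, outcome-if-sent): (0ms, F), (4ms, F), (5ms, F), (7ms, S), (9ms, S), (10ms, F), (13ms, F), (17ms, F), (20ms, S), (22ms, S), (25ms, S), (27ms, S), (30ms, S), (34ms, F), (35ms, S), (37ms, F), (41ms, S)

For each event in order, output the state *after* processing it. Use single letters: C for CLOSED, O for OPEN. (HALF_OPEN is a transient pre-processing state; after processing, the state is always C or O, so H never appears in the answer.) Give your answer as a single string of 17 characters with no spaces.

Answer: COOOOOOOOOCCCCCCC

Derivation:
State after each event:
  event#1 t=0ms outcome=F: state=CLOSED
  event#2 t=4ms outcome=F: state=OPEN
  event#3 t=5ms outcome=F: state=OPEN
  event#4 t=7ms outcome=S: state=OPEN
  event#5 t=9ms outcome=S: state=OPEN
  event#6 t=10ms outcome=F: state=OPEN
  event#7 t=13ms outcome=F: state=OPEN
  event#8 t=17ms outcome=F: state=OPEN
  event#9 t=20ms outcome=S: state=OPEN
  event#10 t=22ms outcome=S: state=OPEN
  event#11 t=25ms outcome=S: state=CLOSED
  event#12 t=27ms outcome=S: state=CLOSED
  event#13 t=30ms outcome=S: state=CLOSED
  event#14 t=34ms outcome=F: state=CLOSED
  event#15 t=35ms outcome=S: state=CLOSED
  event#16 t=37ms outcome=F: state=CLOSED
  event#17 t=41ms outcome=S: state=CLOSED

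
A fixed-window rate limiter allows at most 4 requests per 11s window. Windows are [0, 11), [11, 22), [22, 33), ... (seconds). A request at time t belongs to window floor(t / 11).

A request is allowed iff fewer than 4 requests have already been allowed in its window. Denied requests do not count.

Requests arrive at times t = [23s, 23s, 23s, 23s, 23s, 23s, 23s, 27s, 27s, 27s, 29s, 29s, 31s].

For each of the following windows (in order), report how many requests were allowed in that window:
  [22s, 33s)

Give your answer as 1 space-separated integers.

Answer: 4

Derivation:
Processing requests:
  req#1 t=23s (window 2): ALLOW
  req#2 t=23s (window 2): ALLOW
  req#3 t=23s (window 2): ALLOW
  req#4 t=23s (window 2): ALLOW
  req#5 t=23s (window 2): DENY
  req#6 t=23s (window 2): DENY
  req#7 t=23s (window 2): DENY
  req#8 t=27s (window 2): DENY
  req#9 t=27s (window 2): DENY
  req#10 t=27s (window 2): DENY
  req#11 t=29s (window 2): DENY
  req#12 t=29s (window 2): DENY
  req#13 t=31s (window 2): DENY

Allowed counts by window: 4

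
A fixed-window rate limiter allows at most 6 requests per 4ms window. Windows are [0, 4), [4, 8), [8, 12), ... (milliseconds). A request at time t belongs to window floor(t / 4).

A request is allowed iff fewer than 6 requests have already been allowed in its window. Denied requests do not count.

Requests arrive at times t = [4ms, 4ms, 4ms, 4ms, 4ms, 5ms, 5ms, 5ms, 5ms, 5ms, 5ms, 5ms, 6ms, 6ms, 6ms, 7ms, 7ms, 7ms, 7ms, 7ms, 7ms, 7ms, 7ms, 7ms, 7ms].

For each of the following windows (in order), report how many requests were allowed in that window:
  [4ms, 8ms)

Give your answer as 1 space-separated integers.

Processing requests:
  req#1 t=4ms (window 1): ALLOW
  req#2 t=4ms (window 1): ALLOW
  req#3 t=4ms (window 1): ALLOW
  req#4 t=4ms (window 1): ALLOW
  req#5 t=4ms (window 1): ALLOW
  req#6 t=5ms (window 1): ALLOW
  req#7 t=5ms (window 1): DENY
  req#8 t=5ms (window 1): DENY
  req#9 t=5ms (window 1): DENY
  req#10 t=5ms (window 1): DENY
  req#11 t=5ms (window 1): DENY
  req#12 t=5ms (window 1): DENY
  req#13 t=6ms (window 1): DENY
  req#14 t=6ms (window 1): DENY
  req#15 t=6ms (window 1): DENY
  req#16 t=7ms (window 1): DENY
  req#17 t=7ms (window 1): DENY
  req#18 t=7ms (window 1): DENY
  req#19 t=7ms (window 1): DENY
  req#20 t=7ms (window 1): DENY
  req#21 t=7ms (window 1): DENY
  req#22 t=7ms (window 1): DENY
  req#23 t=7ms (window 1): DENY
  req#24 t=7ms (window 1): DENY
  req#25 t=7ms (window 1): DENY

Allowed counts by window: 6

Answer: 6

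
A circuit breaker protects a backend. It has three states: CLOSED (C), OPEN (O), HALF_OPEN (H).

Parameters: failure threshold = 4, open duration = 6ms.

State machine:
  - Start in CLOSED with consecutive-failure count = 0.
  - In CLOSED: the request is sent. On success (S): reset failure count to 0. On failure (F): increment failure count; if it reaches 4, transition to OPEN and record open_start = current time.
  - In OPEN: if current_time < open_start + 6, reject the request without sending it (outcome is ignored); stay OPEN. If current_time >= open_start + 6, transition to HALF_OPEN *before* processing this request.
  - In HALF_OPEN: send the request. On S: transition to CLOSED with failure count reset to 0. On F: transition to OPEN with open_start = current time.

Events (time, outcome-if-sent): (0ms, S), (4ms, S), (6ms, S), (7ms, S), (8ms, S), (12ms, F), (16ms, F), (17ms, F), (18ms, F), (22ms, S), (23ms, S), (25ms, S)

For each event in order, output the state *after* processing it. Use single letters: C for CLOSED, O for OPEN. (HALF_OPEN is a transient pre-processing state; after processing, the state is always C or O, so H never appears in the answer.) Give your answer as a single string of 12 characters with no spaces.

Answer: CCCCCCCCOOOC

Derivation:
State after each event:
  event#1 t=0ms outcome=S: state=CLOSED
  event#2 t=4ms outcome=S: state=CLOSED
  event#3 t=6ms outcome=S: state=CLOSED
  event#4 t=7ms outcome=S: state=CLOSED
  event#5 t=8ms outcome=S: state=CLOSED
  event#6 t=12ms outcome=F: state=CLOSED
  event#7 t=16ms outcome=F: state=CLOSED
  event#8 t=17ms outcome=F: state=CLOSED
  event#9 t=18ms outcome=F: state=OPEN
  event#10 t=22ms outcome=S: state=OPEN
  event#11 t=23ms outcome=S: state=OPEN
  event#12 t=25ms outcome=S: state=CLOSED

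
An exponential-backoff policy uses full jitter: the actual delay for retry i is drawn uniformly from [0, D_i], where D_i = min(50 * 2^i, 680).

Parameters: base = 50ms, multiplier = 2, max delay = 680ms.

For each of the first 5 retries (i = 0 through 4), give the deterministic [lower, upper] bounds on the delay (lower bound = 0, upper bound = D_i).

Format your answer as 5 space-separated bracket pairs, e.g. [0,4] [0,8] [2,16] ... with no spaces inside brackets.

Answer: [0,50] [0,100] [0,200] [0,400] [0,680]

Derivation:
Computing bounds per retry:
  i=0: D_i=min(50*2^0,680)=50, bounds=[0,50]
  i=1: D_i=min(50*2^1,680)=100, bounds=[0,100]
  i=2: D_i=min(50*2^2,680)=200, bounds=[0,200]
  i=3: D_i=min(50*2^3,680)=400, bounds=[0,400]
  i=4: D_i=min(50*2^4,680)=680, bounds=[0,680]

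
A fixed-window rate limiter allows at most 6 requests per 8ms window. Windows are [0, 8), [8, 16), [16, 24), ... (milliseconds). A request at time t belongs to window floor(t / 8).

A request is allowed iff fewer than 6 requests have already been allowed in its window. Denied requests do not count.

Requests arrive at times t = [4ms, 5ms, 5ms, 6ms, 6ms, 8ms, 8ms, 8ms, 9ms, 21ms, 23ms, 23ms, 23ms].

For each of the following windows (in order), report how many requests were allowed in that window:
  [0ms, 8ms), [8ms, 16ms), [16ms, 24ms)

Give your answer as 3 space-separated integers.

Answer: 5 4 4

Derivation:
Processing requests:
  req#1 t=4ms (window 0): ALLOW
  req#2 t=5ms (window 0): ALLOW
  req#3 t=5ms (window 0): ALLOW
  req#4 t=6ms (window 0): ALLOW
  req#5 t=6ms (window 0): ALLOW
  req#6 t=8ms (window 1): ALLOW
  req#7 t=8ms (window 1): ALLOW
  req#8 t=8ms (window 1): ALLOW
  req#9 t=9ms (window 1): ALLOW
  req#10 t=21ms (window 2): ALLOW
  req#11 t=23ms (window 2): ALLOW
  req#12 t=23ms (window 2): ALLOW
  req#13 t=23ms (window 2): ALLOW

Allowed counts by window: 5 4 4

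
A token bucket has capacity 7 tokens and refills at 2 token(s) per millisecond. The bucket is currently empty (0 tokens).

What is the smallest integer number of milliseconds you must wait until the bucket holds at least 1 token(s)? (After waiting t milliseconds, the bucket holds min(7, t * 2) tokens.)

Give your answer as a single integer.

Need t * 2 >= 1, so t >= 1/2.
Smallest integer t = ceil(1/2) = 1.

Answer: 1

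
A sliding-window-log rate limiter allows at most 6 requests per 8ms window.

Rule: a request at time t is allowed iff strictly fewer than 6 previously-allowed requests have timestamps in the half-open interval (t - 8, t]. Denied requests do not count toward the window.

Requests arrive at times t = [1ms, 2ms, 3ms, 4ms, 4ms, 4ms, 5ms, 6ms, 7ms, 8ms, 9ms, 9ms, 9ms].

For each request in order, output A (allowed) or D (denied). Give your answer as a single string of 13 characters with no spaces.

Answer: AAAAAADDDDADD

Derivation:
Tracking allowed requests in the window:
  req#1 t=1ms: ALLOW
  req#2 t=2ms: ALLOW
  req#3 t=3ms: ALLOW
  req#4 t=4ms: ALLOW
  req#5 t=4ms: ALLOW
  req#6 t=4ms: ALLOW
  req#7 t=5ms: DENY
  req#8 t=6ms: DENY
  req#9 t=7ms: DENY
  req#10 t=8ms: DENY
  req#11 t=9ms: ALLOW
  req#12 t=9ms: DENY
  req#13 t=9ms: DENY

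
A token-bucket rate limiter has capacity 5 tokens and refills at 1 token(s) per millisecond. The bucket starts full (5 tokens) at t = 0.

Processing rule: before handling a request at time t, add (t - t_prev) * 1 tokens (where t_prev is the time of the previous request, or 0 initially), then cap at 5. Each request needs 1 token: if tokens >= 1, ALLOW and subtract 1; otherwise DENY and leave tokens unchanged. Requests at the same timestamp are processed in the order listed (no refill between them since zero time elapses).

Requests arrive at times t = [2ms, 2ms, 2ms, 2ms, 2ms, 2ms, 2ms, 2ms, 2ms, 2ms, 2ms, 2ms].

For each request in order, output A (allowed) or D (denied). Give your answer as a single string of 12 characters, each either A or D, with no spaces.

Answer: AAAAADDDDDDD

Derivation:
Simulating step by step:
  req#1 t=2ms: ALLOW
  req#2 t=2ms: ALLOW
  req#3 t=2ms: ALLOW
  req#4 t=2ms: ALLOW
  req#5 t=2ms: ALLOW
  req#6 t=2ms: DENY
  req#7 t=2ms: DENY
  req#8 t=2ms: DENY
  req#9 t=2ms: DENY
  req#10 t=2ms: DENY
  req#11 t=2ms: DENY
  req#12 t=2ms: DENY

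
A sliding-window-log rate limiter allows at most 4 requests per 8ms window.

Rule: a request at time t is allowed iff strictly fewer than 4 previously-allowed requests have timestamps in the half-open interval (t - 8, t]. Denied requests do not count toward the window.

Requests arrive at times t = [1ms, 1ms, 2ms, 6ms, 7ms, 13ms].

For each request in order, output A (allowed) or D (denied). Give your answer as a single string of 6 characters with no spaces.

Answer: AAAADA

Derivation:
Tracking allowed requests in the window:
  req#1 t=1ms: ALLOW
  req#2 t=1ms: ALLOW
  req#3 t=2ms: ALLOW
  req#4 t=6ms: ALLOW
  req#5 t=7ms: DENY
  req#6 t=13ms: ALLOW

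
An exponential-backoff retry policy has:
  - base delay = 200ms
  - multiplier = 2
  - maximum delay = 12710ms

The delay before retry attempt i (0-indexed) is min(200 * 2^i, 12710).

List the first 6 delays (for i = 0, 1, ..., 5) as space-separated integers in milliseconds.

Answer: 200 400 800 1600 3200 6400

Derivation:
Computing each delay:
  i=0: min(200*2^0, 12710) = 200
  i=1: min(200*2^1, 12710) = 400
  i=2: min(200*2^2, 12710) = 800
  i=3: min(200*2^3, 12710) = 1600
  i=4: min(200*2^4, 12710) = 3200
  i=5: min(200*2^5, 12710) = 6400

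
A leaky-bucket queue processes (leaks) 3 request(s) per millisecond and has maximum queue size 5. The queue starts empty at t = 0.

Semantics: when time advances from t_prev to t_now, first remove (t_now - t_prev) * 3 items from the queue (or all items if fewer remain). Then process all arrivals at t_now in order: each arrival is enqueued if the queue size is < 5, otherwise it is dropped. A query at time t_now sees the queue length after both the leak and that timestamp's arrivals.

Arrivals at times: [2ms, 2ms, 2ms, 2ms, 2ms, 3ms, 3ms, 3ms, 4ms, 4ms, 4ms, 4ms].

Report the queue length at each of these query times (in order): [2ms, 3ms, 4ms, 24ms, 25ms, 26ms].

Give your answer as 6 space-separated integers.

Queue lengths at query times:
  query t=2ms: backlog = 5
  query t=3ms: backlog = 5
  query t=4ms: backlog = 5
  query t=24ms: backlog = 0
  query t=25ms: backlog = 0
  query t=26ms: backlog = 0

Answer: 5 5 5 0 0 0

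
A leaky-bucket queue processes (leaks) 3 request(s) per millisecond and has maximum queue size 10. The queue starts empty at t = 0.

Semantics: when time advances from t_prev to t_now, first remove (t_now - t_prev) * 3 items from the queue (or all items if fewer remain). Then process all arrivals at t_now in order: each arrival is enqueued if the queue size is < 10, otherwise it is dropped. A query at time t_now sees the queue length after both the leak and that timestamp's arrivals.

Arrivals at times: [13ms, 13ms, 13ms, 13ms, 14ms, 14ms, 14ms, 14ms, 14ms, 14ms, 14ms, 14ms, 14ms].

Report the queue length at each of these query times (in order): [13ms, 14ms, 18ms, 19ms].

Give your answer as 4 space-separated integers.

Answer: 4 10 0 0

Derivation:
Queue lengths at query times:
  query t=13ms: backlog = 4
  query t=14ms: backlog = 10
  query t=18ms: backlog = 0
  query t=19ms: backlog = 0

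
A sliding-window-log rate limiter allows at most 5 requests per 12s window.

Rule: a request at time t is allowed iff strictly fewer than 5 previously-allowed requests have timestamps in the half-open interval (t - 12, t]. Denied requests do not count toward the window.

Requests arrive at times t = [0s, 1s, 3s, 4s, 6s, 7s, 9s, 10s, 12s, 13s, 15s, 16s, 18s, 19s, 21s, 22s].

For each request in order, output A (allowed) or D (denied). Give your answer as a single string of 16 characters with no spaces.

Answer: AAAAADDDAAAAADDD

Derivation:
Tracking allowed requests in the window:
  req#1 t=0s: ALLOW
  req#2 t=1s: ALLOW
  req#3 t=3s: ALLOW
  req#4 t=4s: ALLOW
  req#5 t=6s: ALLOW
  req#6 t=7s: DENY
  req#7 t=9s: DENY
  req#8 t=10s: DENY
  req#9 t=12s: ALLOW
  req#10 t=13s: ALLOW
  req#11 t=15s: ALLOW
  req#12 t=16s: ALLOW
  req#13 t=18s: ALLOW
  req#14 t=19s: DENY
  req#15 t=21s: DENY
  req#16 t=22s: DENY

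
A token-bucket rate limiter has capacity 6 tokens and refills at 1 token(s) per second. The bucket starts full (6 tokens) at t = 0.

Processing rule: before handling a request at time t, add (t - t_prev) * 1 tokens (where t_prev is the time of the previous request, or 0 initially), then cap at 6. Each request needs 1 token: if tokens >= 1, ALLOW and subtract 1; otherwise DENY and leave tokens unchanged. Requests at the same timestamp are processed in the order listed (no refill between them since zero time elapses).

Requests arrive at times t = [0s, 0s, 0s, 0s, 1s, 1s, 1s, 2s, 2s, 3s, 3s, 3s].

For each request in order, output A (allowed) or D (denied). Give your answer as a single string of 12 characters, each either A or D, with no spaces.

Answer: AAAAAAAADADD

Derivation:
Simulating step by step:
  req#1 t=0s: ALLOW
  req#2 t=0s: ALLOW
  req#3 t=0s: ALLOW
  req#4 t=0s: ALLOW
  req#5 t=1s: ALLOW
  req#6 t=1s: ALLOW
  req#7 t=1s: ALLOW
  req#8 t=2s: ALLOW
  req#9 t=2s: DENY
  req#10 t=3s: ALLOW
  req#11 t=3s: DENY
  req#12 t=3s: DENY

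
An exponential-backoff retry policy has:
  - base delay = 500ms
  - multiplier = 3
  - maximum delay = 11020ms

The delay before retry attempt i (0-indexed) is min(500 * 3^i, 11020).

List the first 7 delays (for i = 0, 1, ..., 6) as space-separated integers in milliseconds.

Answer: 500 1500 4500 11020 11020 11020 11020

Derivation:
Computing each delay:
  i=0: min(500*3^0, 11020) = 500
  i=1: min(500*3^1, 11020) = 1500
  i=2: min(500*3^2, 11020) = 4500
  i=3: min(500*3^3, 11020) = 11020
  i=4: min(500*3^4, 11020) = 11020
  i=5: min(500*3^5, 11020) = 11020
  i=6: min(500*3^6, 11020) = 11020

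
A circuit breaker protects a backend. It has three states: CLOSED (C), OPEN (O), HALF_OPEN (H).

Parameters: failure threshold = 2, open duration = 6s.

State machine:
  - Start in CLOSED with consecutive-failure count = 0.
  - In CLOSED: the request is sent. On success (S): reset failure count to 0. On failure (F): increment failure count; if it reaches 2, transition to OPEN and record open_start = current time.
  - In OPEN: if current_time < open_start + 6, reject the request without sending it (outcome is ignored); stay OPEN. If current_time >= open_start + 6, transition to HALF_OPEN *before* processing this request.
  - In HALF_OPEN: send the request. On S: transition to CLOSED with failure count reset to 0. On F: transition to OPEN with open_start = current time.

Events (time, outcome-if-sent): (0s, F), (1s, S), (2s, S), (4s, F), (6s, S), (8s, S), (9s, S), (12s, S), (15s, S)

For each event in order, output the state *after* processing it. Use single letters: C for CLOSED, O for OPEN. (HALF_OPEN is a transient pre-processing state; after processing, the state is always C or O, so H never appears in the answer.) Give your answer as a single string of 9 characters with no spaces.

State after each event:
  event#1 t=0s outcome=F: state=CLOSED
  event#2 t=1s outcome=S: state=CLOSED
  event#3 t=2s outcome=S: state=CLOSED
  event#4 t=4s outcome=F: state=CLOSED
  event#5 t=6s outcome=S: state=CLOSED
  event#6 t=8s outcome=S: state=CLOSED
  event#7 t=9s outcome=S: state=CLOSED
  event#8 t=12s outcome=S: state=CLOSED
  event#9 t=15s outcome=S: state=CLOSED

Answer: CCCCCCCCC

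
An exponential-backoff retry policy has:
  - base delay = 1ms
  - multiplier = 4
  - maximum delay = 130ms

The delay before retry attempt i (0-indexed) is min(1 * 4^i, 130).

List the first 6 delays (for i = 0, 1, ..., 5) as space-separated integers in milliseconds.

Answer: 1 4 16 64 130 130

Derivation:
Computing each delay:
  i=0: min(1*4^0, 130) = 1
  i=1: min(1*4^1, 130) = 4
  i=2: min(1*4^2, 130) = 16
  i=3: min(1*4^3, 130) = 64
  i=4: min(1*4^4, 130) = 130
  i=5: min(1*4^5, 130) = 130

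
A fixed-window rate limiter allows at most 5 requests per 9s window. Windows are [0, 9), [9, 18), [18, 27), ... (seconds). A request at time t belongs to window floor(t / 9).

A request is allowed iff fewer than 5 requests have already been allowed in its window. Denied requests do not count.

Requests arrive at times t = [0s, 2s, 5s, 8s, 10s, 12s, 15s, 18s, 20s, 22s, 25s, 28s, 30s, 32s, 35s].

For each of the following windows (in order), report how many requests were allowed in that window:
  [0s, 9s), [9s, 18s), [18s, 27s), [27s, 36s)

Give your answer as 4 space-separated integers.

Answer: 4 3 4 4

Derivation:
Processing requests:
  req#1 t=0s (window 0): ALLOW
  req#2 t=2s (window 0): ALLOW
  req#3 t=5s (window 0): ALLOW
  req#4 t=8s (window 0): ALLOW
  req#5 t=10s (window 1): ALLOW
  req#6 t=12s (window 1): ALLOW
  req#7 t=15s (window 1): ALLOW
  req#8 t=18s (window 2): ALLOW
  req#9 t=20s (window 2): ALLOW
  req#10 t=22s (window 2): ALLOW
  req#11 t=25s (window 2): ALLOW
  req#12 t=28s (window 3): ALLOW
  req#13 t=30s (window 3): ALLOW
  req#14 t=32s (window 3): ALLOW
  req#15 t=35s (window 3): ALLOW

Allowed counts by window: 4 3 4 4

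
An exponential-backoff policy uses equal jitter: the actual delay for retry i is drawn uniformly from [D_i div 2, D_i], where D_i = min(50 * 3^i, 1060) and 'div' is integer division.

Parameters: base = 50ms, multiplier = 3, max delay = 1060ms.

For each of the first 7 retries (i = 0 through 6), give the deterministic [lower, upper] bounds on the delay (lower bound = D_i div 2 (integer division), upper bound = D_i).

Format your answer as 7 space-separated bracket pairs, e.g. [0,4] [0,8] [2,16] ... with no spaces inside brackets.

Computing bounds per retry:
  i=0: D_i=min(50*3^0,1060)=50, bounds=[25,50]
  i=1: D_i=min(50*3^1,1060)=150, bounds=[75,150]
  i=2: D_i=min(50*3^2,1060)=450, bounds=[225,450]
  i=3: D_i=min(50*3^3,1060)=1060, bounds=[530,1060]
  i=4: D_i=min(50*3^4,1060)=1060, bounds=[530,1060]
  i=5: D_i=min(50*3^5,1060)=1060, bounds=[530,1060]
  i=6: D_i=min(50*3^6,1060)=1060, bounds=[530,1060]

Answer: [25,50] [75,150] [225,450] [530,1060] [530,1060] [530,1060] [530,1060]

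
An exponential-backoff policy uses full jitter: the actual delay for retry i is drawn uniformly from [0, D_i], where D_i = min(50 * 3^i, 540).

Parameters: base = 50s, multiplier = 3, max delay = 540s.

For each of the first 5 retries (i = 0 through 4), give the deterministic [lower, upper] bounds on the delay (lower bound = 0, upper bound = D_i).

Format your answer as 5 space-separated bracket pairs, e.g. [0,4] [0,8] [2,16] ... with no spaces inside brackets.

Computing bounds per retry:
  i=0: D_i=min(50*3^0,540)=50, bounds=[0,50]
  i=1: D_i=min(50*3^1,540)=150, bounds=[0,150]
  i=2: D_i=min(50*3^2,540)=450, bounds=[0,450]
  i=3: D_i=min(50*3^3,540)=540, bounds=[0,540]
  i=4: D_i=min(50*3^4,540)=540, bounds=[0,540]

Answer: [0,50] [0,150] [0,450] [0,540] [0,540]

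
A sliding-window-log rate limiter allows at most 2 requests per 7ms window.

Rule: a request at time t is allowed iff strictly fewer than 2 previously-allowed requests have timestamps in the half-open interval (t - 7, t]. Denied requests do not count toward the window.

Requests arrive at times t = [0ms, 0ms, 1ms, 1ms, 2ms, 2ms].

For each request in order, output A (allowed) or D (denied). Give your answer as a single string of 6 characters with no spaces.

Tracking allowed requests in the window:
  req#1 t=0ms: ALLOW
  req#2 t=0ms: ALLOW
  req#3 t=1ms: DENY
  req#4 t=1ms: DENY
  req#5 t=2ms: DENY
  req#6 t=2ms: DENY

Answer: AADDDD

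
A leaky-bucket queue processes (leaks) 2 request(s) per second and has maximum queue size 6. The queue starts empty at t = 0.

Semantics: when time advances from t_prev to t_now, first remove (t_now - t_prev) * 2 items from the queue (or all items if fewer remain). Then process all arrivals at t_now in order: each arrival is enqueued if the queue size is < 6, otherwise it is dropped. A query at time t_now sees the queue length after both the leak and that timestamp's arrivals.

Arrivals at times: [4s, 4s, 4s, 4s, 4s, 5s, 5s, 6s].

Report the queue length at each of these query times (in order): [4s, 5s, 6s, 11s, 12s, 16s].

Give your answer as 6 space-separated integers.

Answer: 5 5 4 0 0 0

Derivation:
Queue lengths at query times:
  query t=4s: backlog = 5
  query t=5s: backlog = 5
  query t=6s: backlog = 4
  query t=11s: backlog = 0
  query t=12s: backlog = 0
  query t=16s: backlog = 0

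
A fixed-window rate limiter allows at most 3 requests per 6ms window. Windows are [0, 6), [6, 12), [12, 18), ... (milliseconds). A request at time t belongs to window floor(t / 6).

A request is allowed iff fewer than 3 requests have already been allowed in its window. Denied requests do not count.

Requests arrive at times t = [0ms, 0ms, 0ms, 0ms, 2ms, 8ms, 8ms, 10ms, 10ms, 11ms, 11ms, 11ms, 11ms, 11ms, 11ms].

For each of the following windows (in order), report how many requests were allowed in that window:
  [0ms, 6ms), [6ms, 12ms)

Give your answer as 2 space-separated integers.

Answer: 3 3

Derivation:
Processing requests:
  req#1 t=0ms (window 0): ALLOW
  req#2 t=0ms (window 0): ALLOW
  req#3 t=0ms (window 0): ALLOW
  req#4 t=0ms (window 0): DENY
  req#5 t=2ms (window 0): DENY
  req#6 t=8ms (window 1): ALLOW
  req#7 t=8ms (window 1): ALLOW
  req#8 t=10ms (window 1): ALLOW
  req#9 t=10ms (window 1): DENY
  req#10 t=11ms (window 1): DENY
  req#11 t=11ms (window 1): DENY
  req#12 t=11ms (window 1): DENY
  req#13 t=11ms (window 1): DENY
  req#14 t=11ms (window 1): DENY
  req#15 t=11ms (window 1): DENY

Allowed counts by window: 3 3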